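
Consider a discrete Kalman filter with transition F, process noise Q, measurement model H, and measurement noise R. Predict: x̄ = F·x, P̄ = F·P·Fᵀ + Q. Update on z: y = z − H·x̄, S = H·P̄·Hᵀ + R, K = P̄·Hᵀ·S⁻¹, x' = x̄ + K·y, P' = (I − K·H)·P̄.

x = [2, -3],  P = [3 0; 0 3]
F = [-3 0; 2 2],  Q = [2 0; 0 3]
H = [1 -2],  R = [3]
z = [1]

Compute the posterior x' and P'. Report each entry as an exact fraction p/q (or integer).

x' = [-1077/212, -160/53]
P' = [1923/212 216/53; 216/53 135/53]

x̄ = F·x = [-6, -2]
P̄ = F·P·Fᵀ + Q = [29 -18; -18 27]
y = z − H·x̄ = [3]
S = H·P̄·Hᵀ + R = [212]
K = P̄·Hᵀ·S⁻¹ = [65/212; -18/53]
x' = x̄ + K·y = [-1077/212, -160/53]
P' = (I − K·H)·P̄ = [1923/212 216/53; 216/53 135/53]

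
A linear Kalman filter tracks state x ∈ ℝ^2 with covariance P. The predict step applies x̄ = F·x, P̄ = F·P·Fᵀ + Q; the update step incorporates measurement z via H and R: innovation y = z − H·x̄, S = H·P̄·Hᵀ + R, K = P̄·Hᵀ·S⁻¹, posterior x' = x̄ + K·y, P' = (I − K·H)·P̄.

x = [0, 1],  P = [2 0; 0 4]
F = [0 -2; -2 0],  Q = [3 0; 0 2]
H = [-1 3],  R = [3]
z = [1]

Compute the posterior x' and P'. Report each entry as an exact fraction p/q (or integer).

x' = [-205/112, -15/56]
P' = [1767/112 285/56; 285/56 55/28]

x̄ = F·x = [-2, 0]
P̄ = F·P·Fᵀ + Q = [19 0; 0 10]
y = z − H·x̄ = [-1]
S = H·P̄·Hᵀ + R = [112]
K = P̄·Hᵀ·S⁻¹ = [-19/112; 15/56]
x' = x̄ + K·y = [-205/112, -15/56]
P' = (I − K·H)·P̄ = [1767/112 285/56; 285/56 55/28]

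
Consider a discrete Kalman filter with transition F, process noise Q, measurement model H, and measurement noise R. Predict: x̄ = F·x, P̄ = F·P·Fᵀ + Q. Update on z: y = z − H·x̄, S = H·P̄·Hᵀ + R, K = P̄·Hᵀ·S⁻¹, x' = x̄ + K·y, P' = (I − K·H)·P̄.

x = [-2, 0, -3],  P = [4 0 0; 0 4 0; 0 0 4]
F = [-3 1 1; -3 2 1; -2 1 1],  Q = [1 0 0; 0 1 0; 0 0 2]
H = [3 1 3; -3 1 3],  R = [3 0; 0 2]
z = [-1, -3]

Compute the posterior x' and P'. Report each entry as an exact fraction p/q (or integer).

x̄ = F·x = [3, 3, 1]
P̄ = F·P·Fᵀ + Q = [45 48 32; 48 57 36; 32 36 26]
y = z − H·x̄ = [-16, 0]
S = H·P̄·Hᵀ + R = [1779 102; 102 50]
K = P̄·Hᵀ·S⁻¹ = [2172/13091 -4149/26182; 2218/13091 1947/26182; 76/689 93/689]
x' = x̄ + K·y = [4521/13091, 3785/13091, -527/689]
P' = (I − K·H)·P̄ = [3555/26182 1569/26182 7/689; 1569/26182 80763/26182 -633/689; 7/689 -633/689 280/689]

x' = [4521/13091, 3785/13091, -527/689]
P' = [3555/26182 1569/26182 7/689; 1569/26182 80763/26182 -633/689; 7/689 -633/689 280/689]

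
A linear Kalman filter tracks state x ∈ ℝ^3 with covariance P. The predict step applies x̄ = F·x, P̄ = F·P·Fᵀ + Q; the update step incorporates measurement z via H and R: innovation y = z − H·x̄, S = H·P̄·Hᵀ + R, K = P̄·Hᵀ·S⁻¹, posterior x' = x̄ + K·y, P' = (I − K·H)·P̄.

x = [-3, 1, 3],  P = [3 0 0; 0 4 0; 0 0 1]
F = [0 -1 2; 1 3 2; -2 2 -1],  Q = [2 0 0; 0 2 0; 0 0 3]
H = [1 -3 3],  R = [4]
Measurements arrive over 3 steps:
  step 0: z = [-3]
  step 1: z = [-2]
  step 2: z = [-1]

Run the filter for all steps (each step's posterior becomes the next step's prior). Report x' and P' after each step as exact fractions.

step 0: x' = [2015/407, 2917/407, 1845/407], P' = [4054/407 -2876/407 -4222/407; -2876/407 9290/407 10122/407; -4222/407 10122/407 11580/407]
step 1: x' = [-6968551/892979, -10635688/892979, -8964029/892979], P' = [17563344/892979 32039010/892979 26072354/892979; 32039010/892979 71571646/892979 60343496/892979; 26072354/892979 60343496/892979 51537790/892979]
step 2: x' = [1771275266/2015690277, 10631670407/2015690277, 9401520158/2015690277], P' = [92707695676/14109831939 113318923840/14109831939 11645241460/2015690277; 113318923840/14109831939 296150826820/14109831939 35932303396/2015690277; 11645241460/2015690277 35932303396/2015690277 32010214804/2015690277]

step 0: x̄ = F·x = [5, 6, 5]
step 0: P̄ = F·P·Fᵀ + Q = [10 -8 -10; -8 45 16; -10 16 32]
step 0: y = z − H·x̄ = [-5]
step 0: S = H·P̄·Hᵀ + R = [407]
step 0: K = P̄·Hᵀ·S⁻¹ = [4/407; -95/407; 38/407]
step 0: x' = x̄ + K·y = [2015/407, 2917/407, 1845/407]
step 0: P' = (I − K·H)·P̄ = [4054/407 -2876/407 -4222/407; -2876/407 9290/407 10122/407; -4222/407 10122/407 11580/407]
step 1: x̄ = F·x = [773/407, 14456/407, -41/407]
step 1: P̄ = F·P·Fᵀ + Q = [15936/407 53370/407 20006/407; 53370/407 222118/407 67208/407; 20006/407 67208/407 31809/407]
step 1: y = z − H·x̄ = [41904/407]
step 1: S = H·P̄·Hᵀ + R = [892979/407]
step 1: K = P̄·Hᵀ·S⁻¹ = [-84156/892979; -411360/892979; -86191/892979]
step 1: x' = x̄ + K·y = [-6968551/892979, -10635688/892979, -8964029/892979]
step 1: P' = (I − K·H)·P̄ = [17563344/892979 32039010/892979 26072354/892979; 32039010/892979 71571646/892979 60343496/892979; 26072354/892979 60343496/892979 51537790/892979]
step 2: x̄ = F·x = [-7292370/892979, -56803673/892979, 1629755/892979]
step 2: P̄ = F·P·Fᵀ + Q = [38134780/892979 252915904/892979 15287212/892979; 252915904/892979 1890290704/892979 93053294/892979; 15287212/892979 93053294/892979 17360039/892979]
step 2: y = z − H·x̄ = [-168900893/892979]
step 2: S = H·P̄·Hᵀ + R = [14109831939/892979]
step 2: K = P̄·Hᵀ·S⁻¹ = [-674751296/14109831939; -5138796326/14109831939; -30256079/2015690277]
step 2: x' = x̄ + K·y = [1771275266/2015690277, 10631670407/2015690277, 9401520158/2015690277]
step 2: P' = (I − K·H)·P̄ = [92707695676/14109831939 113318923840/14109831939 11645241460/2015690277; 113318923840/14109831939 296150826820/14109831939 35932303396/2015690277; 11645241460/2015690277 35932303396/2015690277 32010214804/2015690277]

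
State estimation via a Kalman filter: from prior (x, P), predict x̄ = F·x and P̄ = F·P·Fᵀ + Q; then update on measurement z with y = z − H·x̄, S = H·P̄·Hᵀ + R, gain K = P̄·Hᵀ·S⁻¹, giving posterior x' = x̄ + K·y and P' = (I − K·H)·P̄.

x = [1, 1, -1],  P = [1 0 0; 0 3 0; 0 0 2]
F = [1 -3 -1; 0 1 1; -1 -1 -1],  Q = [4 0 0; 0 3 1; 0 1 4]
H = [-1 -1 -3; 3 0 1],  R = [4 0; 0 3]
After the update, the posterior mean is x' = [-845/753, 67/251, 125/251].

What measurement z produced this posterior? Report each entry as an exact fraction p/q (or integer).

z = [-1, -3]

x̄ = F·x = [-1, 0, -1]
P̄ = F·P·Fᵀ + Q = [34 -11 10; -11 8 -4; 10 -4 10]
S = H·P̄·Hᵀ + R = [150 -195; -195 379]
K = P̄·Hᵀ·S⁻¹ = [1753/18825 431/1255; -102/1255 -35/251; -1948/6275 -68/1255]
x' − x̄ = [-92/753, 67/251, 376/251] = K·y
y = (KᵀK)⁻¹·Kᵀ·(x' − x̄) = [-5, 1]
z = y + H·x̄ = [-5, 1] + [4, -4] = [-1, -3]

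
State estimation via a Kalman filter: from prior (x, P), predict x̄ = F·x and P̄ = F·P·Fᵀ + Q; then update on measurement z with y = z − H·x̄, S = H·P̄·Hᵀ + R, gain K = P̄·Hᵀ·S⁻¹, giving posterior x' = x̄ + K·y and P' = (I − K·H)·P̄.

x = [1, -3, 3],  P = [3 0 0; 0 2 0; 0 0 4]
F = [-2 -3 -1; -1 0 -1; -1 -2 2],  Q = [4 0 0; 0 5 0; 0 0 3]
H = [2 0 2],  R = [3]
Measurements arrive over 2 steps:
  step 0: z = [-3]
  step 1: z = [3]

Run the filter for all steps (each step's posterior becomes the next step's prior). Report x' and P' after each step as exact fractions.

step 0: x' = [-1748/355, -350/71, 253/71], P' = [4274/355 518/71 -826/71; 518/71 832/71 -515/71; -826/71 -515/71 850/71]
step 1: x' = [2642479/1110789, 160787/123421, -932116/1110789], P' = [9136556/1110789 96859/123421 -8761124/1110789; 96859/123421 708701/123421 -96730/123421; -8761124/1110789 -96730/123421 9217985/1110789]

step 0: x̄ = F·x = [4, -4, 11]
step 0: P̄ = F·P·Fᵀ + Q = [38 10 10; 10 12 -5; 10 -5 30]
step 0: y = z − H·x̄ = [-33]
step 0: S = H·P̄·Hᵀ + R = [355]
step 0: K = P̄·Hᵀ·S⁻¹ = [96/355; 2/71; 16/71]
step 0: x' = x̄ + K·y = [-1748/355, -350/71, 253/71]
step 0: P' = (I − K·H)·P̄ = [4274/355 518/71 -826/71; 518/71 832/71 -515/71; -826/71 -515/71 850/71]
step 1: x̄ = F·x = [7481/355, 483/355, 7778/355]
step 1: P̄ = F·P·Fᵀ + Q = [59316/355 453/355 65828/355; 453/355 2039/355 -66/355; 65828/355 -66/355 86459/355]
step 1: y = z − H·x̄ = [-29453/355]
step 1: S = H·P̄·Hᵀ + R = [1110789/355]
step 1: K = P̄·Hᵀ·S⁻¹ = [250288/1110789; 86/123421; 304574/1110789]
step 1: x' = x̄ + K·y = [2642479/1110789, 160787/123421, -932116/1110789]
step 1: P' = (I − K·H)·P̄ = [9136556/1110789 96859/123421 -8761124/1110789; 96859/123421 708701/123421 -96730/123421; -8761124/1110789 -96730/123421 9217985/1110789]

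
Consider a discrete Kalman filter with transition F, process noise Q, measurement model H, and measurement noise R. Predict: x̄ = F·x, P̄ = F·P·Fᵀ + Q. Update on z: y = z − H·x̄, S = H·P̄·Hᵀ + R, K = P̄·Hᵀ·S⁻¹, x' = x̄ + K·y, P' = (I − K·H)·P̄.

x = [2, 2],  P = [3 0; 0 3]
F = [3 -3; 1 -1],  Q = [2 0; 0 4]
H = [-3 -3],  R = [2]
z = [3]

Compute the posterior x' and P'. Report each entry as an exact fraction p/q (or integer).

x̄ = F·x = [0, 0]
P̄ = F·P·Fᵀ + Q = [56 18; 18 10]
y = z − H·x̄ = [3]
S = H·P̄·Hᵀ + R = [920]
K = P̄·Hᵀ·S⁻¹ = [-111/460; -21/230]
x' = x̄ + K·y = [-333/460, -63/230]
P' = (I − K·H)·P̄ = [559/230 -261/115; -261/115 268/115]

x' = [-333/460, -63/230]
P' = [559/230 -261/115; -261/115 268/115]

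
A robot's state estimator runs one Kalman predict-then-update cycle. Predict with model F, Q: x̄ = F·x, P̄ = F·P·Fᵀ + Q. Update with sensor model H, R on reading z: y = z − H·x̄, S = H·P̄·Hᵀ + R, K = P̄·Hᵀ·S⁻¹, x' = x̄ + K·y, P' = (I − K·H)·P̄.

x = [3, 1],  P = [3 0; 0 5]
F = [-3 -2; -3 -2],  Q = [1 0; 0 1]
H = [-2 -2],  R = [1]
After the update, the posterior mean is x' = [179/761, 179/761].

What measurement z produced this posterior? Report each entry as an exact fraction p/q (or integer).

z = [-1]

x̄ = F·x = [-11, -11]
P̄ = F·P·Fᵀ + Q = [48 47; 47 48]
S = H·P̄·Hᵀ + R = [761]
K = P̄·Hᵀ·S⁻¹ = [-190/761; -190/761]
x' − x̄ = [8550/761, 8550/761] = K·y
y = (KᵀK)⁻¹·Kᵀ·(x' − x̄) = [-45]
z = y + H·x̄ = [-45] + [44] = [-1]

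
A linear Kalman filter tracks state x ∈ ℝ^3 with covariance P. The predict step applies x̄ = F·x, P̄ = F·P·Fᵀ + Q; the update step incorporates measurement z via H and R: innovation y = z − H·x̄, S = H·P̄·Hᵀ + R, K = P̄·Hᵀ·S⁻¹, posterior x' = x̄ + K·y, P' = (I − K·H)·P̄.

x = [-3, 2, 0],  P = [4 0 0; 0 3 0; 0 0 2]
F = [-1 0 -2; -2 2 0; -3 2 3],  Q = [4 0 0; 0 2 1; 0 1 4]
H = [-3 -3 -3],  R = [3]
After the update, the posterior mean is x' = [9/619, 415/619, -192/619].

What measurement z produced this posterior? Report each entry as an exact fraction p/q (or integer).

x̄ = F·x = [3, 10, 13]
P̄ = F·P·Fᵀ + Q = [16 8 0; 8 30 37; 0 37 70]
S = H·P̄·Hᵀ + R = [1857]
K = P̄·Hᵀ·S⁻¹ = [-24/619; -75/619; -107/619]
x' − x̄ = [-1848/619, -5775/619, -8239/619] = K·y
y = (KᵀK)⁻¹·Kᵀ·(x' − x̄) = [77]
z = y + H·x̄ = [77] + [-78] = [-1]

z = [-1]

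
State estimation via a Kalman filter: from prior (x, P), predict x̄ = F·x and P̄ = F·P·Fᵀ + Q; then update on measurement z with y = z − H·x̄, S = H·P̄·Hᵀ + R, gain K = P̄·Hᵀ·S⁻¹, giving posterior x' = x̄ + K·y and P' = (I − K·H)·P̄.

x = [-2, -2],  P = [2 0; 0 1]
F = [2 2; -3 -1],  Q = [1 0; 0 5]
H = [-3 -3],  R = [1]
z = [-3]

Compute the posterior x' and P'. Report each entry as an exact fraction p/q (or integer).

x' = [-665/82, 373/41]
P' = [1057/82 -529/41; -529/41 534/41]

x̄ = F·x = [-8, 8]
P̄ = F·P·Fᵀ + Q = [13 -14; -14 24]
y = z − H·x̄ = [-3]
S = H·P̄·Hᵀ + R = [82]
K = P̄·Hᵀ·S⁻¹ = [3/82; -15/41]
x' = x̄ + K·y = [-665/82, 373/41]
P' = (I − K·H)·P̄ = [1057/82 -529/41; -529/41 534/41]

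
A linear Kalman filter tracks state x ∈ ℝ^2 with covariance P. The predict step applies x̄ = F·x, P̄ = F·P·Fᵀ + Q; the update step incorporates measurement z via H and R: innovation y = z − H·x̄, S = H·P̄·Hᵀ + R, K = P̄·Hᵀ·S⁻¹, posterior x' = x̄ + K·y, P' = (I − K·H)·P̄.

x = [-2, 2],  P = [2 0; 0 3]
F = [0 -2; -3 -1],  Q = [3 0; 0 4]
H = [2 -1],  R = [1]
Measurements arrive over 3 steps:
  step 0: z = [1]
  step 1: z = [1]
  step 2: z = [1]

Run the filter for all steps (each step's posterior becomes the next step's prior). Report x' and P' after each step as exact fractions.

step 0: x' = [32/31, 79/62], P' = [177/31 342/31; 342/31 1381/62]
step 1: x' = [-3244/4357, -10738/4357], P' = [66767/4357 128980/4357; 128980/4357 253147/4357]
step 2: x' = [-18892/126331, -167740/126331], P' = [12210137/631655 4729826/126331; 4729826/126331 9276654/126331]

step 0: x̄ = F·x = [-4, 4]
step 0: P̄ = F·P·Fᵀ + Q = [15 6; 6 25]
step 0: y = z − H·x̄ = [13]
step 0: S = H·P̄·Hᵀ + R = [62]
step 0: K = P̄·Hᵀ·S⁻¹ = [12/31; -13/62]
step 0: x' = x̄ + K·y = [32/31, 79/62]
step 0: P' = (I − K·H)·P̄ = [177/31 342/31; 342/31 1381/62]
step 1: x̄ = F·x = [-79/31, -271/62]
step 1: P̄ = F·P·Fᵀ + Q = [2855/31 3433/31; 3433/31 8919/62]
step 1: y = z − H·x̄ = [107/62]
step 1: S = H·P̄·Hᵀ + R = [4357/62]
step 1: K = P̄·Hᵀ·S⁻¹ = [4554/4357; 4813/4357]
step 1: x' = x̄ + K·y = [-3244/4357, -10738/4357]
step 1: P' = (I − K·H)·P̄ = [66767/4357 128980/4357; 128980/4357 253147/4357]
step 2: x̄ = F·x = [21476/4357, 20470/4357]
step 2: P̄ = F·P·Fᵀ + Q = [1025659/4357 1280174/4357; 1280174/4357 1645358/4357]
step 2: y = z − H·x̄ = [-18125/4357]
step 2: S = H·P̄·Hᵀ + R = [631655/4357]
step 2: K = P̄·Hᵀ·S⁻¹ = [771144/631655; 182998/126331]
step 2: x' = x̄ + K·y = [-18892/126331, -167740/126331]
step 2: P' = (I − K·H)·P̄ = [12210137/631655 4729826/126331; 4729826/126331 9276654/126331]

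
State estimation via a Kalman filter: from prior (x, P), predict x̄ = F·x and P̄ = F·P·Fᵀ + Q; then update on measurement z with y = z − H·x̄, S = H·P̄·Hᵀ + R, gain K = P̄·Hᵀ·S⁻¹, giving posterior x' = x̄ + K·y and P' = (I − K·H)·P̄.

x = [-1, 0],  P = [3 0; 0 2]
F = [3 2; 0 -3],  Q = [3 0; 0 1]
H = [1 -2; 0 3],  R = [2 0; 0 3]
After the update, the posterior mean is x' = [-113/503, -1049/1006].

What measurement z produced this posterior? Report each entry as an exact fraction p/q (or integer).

z = [2, -3]

x̄ = F·x = [-3, 0]
P̄ = F·P·Fᵀ + Q = [38 -12; -12 19]
S = H·P̄·Hᵀ + R = [164 -150; -150 174]
K = P̄·Hᵀ·S⁻¹ = [449/503 283/503; -25/1006 154/503]
x' − x̄ = [1396/503, -1049/1006] = K·y
y = (KᵀK)⁻¹·Kᵀ·(x' − x̄) = [5, -3]
z = y + H·x̄ = [5, -3] + [-3, 0] = [2, -3]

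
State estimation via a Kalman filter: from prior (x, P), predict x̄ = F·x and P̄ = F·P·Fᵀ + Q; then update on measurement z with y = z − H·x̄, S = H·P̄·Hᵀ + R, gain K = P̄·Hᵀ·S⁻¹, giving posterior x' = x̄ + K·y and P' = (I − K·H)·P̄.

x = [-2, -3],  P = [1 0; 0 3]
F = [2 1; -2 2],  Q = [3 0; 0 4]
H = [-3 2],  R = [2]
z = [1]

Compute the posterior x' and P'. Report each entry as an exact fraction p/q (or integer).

x' = [-155/37, -210/37]
P' = [201/37 295/37; 295/37 451/37]

x̄ = F·x = [-7, -2]
P̄ = F·P·Fᵀ + Q = [10 2; 2 20]
y = z − H·x̄ = [-16]
S = H·P̄·Hᵀ + R = [148]
K = P̄·Hᵀ·S⁻¹ = [-13/74; 17/74]
x' = x̄ + K·y = [-155/37, -210/37]
P' = (I − K·H)·P̄ = [201/37 295/37; 295/37 451/37]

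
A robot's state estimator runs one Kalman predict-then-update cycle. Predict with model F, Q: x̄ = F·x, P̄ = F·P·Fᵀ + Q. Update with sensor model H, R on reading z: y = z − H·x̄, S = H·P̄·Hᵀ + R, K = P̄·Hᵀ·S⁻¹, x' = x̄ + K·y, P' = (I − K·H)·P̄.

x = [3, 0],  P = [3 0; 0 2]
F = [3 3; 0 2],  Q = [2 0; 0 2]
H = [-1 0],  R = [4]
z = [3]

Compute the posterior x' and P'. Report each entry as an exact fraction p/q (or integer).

x̄ = F·x = [9, 0]
P̄ = F·P·Fᵀ + Q = [47 12; 12 10]
y = z − H·x̄ = [12]
S = H·P̄·Hᵀ + R = [51]
K = P̄·Hᵀ·S⁻¹ = [-47/51; -4/17]
x' = x̄ + K·y = [-35/17, -48/17]
P' = (I − K·H)·P̄ = [188/51 16/17; 16/17 122/17]

x' = [-35/17, -48/17]
P' = [188/51 16/17; 16/17 122/17]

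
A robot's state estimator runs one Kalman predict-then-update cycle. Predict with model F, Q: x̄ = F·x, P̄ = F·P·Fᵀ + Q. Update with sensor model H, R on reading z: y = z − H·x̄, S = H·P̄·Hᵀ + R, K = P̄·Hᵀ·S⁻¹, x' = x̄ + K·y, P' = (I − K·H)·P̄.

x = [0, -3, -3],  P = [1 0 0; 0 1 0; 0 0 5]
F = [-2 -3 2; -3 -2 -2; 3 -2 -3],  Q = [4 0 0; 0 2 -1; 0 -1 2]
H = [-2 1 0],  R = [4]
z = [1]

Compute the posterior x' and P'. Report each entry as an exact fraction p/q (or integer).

x' = [1067/219, 791/73, 955/73]
P' = [1379/219 810/73 106/73; 810/73 1688/73 324/73; 106/73 324/73 2028/73]

x̄ = F·x = [3, 12, 15]
P̄ = F·P·Fᵀ + Q = [37 -8 -30; -8 35 24; -30 24 60]
y = z − H·x̄ = [-5]
S = H·P̄·Hᵀ + R = [219]
K = P̄·Hᵀ·S⁻¹ = [-82/219; 17/73; 28/73]
x' = x̄ + K·y = [1067/219, 791/73, 955/73]
P' = (I − K·H)·P̄ = [1379/219 810/73 106/73; 810/73 1688/73 324/73; 106/73 324/73 2028/73]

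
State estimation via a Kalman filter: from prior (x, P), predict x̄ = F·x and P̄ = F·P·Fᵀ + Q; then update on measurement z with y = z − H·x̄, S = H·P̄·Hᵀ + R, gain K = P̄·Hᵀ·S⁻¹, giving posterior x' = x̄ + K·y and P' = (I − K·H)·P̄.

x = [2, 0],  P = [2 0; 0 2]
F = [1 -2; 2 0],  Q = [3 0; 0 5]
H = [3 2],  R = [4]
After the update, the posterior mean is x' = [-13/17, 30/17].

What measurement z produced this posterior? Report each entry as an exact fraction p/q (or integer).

z = [1]

x̄ = F·x = [2, 4]
P̄ = F·P·Fᵀ + Q = [13 4; 4 13]
S = H·P̄·Hᵀ + R = [221]
K = P̄·Hᵀ·S⁻¹ = [47/221; 38/221]
x' − x̄ = [-47/17, -38/17] = K·y
y = (KᵀK)⁻¹·Kᵀ·(x' − x̄) = [-13]
z = y + H·x̄ = [-13] + [14] = [1]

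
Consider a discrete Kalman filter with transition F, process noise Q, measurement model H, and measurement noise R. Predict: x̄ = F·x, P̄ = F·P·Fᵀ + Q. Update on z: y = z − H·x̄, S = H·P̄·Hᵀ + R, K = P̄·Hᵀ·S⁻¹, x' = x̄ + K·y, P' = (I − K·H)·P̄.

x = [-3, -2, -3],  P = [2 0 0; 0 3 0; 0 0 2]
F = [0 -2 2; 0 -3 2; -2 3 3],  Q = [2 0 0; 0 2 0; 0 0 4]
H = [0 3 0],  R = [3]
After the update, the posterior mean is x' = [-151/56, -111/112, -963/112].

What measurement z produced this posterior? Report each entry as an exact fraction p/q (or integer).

x̄ = F·x = [-2, 0, -9]
P̄ = F·P·Fᵀ + Q = [22 26 -6; 26 37 -15; -6 -15 57]
S = H·P̄·Hᵀ + R = [336]
K = P̄·Hᵀ·S⁻¹ = [13/56; 37/112; -15/112]
x' − x̄ = [-39/56, -111/112, 45/112] = K·y
y = (KᵀK)⁻¹·Kᵀ·(x' − x̄) = [-3]
z = y + H·x̄ = [-3] + [0] = [-3]

z = [-3]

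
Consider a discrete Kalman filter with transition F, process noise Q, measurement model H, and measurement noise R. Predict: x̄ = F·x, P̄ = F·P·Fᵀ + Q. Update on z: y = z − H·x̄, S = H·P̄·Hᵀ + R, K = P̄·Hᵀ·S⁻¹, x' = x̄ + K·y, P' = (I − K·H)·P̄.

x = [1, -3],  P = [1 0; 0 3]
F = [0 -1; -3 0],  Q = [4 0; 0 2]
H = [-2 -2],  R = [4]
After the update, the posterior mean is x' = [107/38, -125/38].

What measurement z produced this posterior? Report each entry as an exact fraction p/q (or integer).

x̄ = F·x = [3, -3]
P̄ = F·P·Fᵀ + Q = [7 0; 0 11]
S = H·P̄·Hᵀ + R = [76]
K = P̄·Hᵀ·S⁻¹ = [-7/38; -11/38]
x' − x̄ = [-7/38, -11/38] = K·y
y = (KᵀK)⁻¹·Kᵀ·(x' − x̄) = [1]
z = y + H·x̄ = [1] + [0] = [1]

z = [1]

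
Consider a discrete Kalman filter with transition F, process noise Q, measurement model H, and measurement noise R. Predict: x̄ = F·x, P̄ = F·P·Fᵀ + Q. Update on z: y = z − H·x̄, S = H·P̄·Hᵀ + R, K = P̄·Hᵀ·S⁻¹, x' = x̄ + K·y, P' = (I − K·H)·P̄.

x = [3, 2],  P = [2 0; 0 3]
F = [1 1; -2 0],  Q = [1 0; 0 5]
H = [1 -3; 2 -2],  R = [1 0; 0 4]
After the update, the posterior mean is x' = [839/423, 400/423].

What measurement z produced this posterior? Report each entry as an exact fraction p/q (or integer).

z = [-1, 2]

x̄ = F·x = [5, -6]
P̄ = F·P·Fᵀ + Q = [6 -4; -4 13]
S = H·P̄·Hᵀ + R = [148 122; 122 112]
K = P̄·Hᵀ·S⁻¹ = [-106/423 191/423; -167/423 107/846]
x' − x̄ = [-1276/423, 2938/423] = K·y
y = (KᵀK)⁻¹·Kᵀ·(x' − x̄) = [-24, -20]
z = y + H·x̄ = [-24, -20] + [23, 22] = [-1, 2]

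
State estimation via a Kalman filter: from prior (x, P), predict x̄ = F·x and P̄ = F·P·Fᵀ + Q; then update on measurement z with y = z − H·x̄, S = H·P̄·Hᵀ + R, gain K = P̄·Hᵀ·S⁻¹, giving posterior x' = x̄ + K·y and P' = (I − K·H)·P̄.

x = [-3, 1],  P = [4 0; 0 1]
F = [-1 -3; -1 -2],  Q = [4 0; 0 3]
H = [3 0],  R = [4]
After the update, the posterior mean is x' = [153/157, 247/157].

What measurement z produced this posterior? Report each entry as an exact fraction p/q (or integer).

x̄ = F·x = [0, 1]
P̄ = F·P·Fᵀ + Q = [17 10; 10 11]
S = H·P̄·Hᵀ + R = [157]
K = P̄·Hᵀ·S⁻¹ = [51/157; 30/157]
x' − x̄ = [153/157, 90/157] = K·y
y = (KᵀK)⁻¹·Kᵀ·(x' − x̄) = [3]
z = y + H·x̄ = [3] + [0] = [3]

z = [3]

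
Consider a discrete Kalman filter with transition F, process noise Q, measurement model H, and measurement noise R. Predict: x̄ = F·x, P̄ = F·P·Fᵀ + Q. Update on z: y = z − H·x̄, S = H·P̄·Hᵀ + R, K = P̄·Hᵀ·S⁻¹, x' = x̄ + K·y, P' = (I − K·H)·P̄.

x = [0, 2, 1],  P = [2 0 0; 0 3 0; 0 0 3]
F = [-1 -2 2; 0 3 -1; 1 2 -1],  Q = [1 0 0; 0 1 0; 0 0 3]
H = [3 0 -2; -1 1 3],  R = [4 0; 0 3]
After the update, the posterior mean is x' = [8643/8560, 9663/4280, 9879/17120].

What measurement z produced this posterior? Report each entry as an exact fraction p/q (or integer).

z = [2, 3]

x̄ = F·x = [-2, 5, 3]
P̄ = F·P·Fᵀ + Q = [27 -24 -20; -24 31 21; -20 21 20]
S = H·P̄·Hᵀ + R = [567 -535; -535 535]
K = P̄·Hᵀ·S⁻¹ = [5/16 899/8560; 1/8 1479/4280; 1/32 3767/17120]
x' − x̄ = [25763/8560, -11737/4280, -41481/17120] = K·y
y = (KᵀK)⁻¹·Kᵀ·(x' − x̄) = [14, -13]
z = y + H·x̄ = [14, -13] + [-12, 16] = [2, 3]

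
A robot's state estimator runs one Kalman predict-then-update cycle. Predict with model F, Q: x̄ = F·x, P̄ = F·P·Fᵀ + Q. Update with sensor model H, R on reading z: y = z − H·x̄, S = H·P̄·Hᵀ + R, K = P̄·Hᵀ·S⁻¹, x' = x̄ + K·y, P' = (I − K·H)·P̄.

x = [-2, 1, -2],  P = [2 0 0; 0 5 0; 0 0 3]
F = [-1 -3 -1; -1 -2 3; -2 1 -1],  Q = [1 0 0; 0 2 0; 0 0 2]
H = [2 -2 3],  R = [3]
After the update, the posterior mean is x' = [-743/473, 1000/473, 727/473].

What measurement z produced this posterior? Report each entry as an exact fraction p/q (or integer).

x̄ = F·x = [1, -6, 7]
P̄ = F·P·Fᵀ + Q = [51 23 -8; 23 51 -15; -8 -15 18]
S = H·P̄·Hᵀ + R = [473]
K = P̄·Hᵀ·S⁻¹ = [32/473; -101/473; 68/473]
x' − x̄ = [-1216/473, 3838/473, -2584/473] = K·y
y = (KᵀK)⁻¹·Kᵀ·(x' − x̄) = [-38]
z = y + H·x̄ = [-38] + [35] = [-3]

z = [-3]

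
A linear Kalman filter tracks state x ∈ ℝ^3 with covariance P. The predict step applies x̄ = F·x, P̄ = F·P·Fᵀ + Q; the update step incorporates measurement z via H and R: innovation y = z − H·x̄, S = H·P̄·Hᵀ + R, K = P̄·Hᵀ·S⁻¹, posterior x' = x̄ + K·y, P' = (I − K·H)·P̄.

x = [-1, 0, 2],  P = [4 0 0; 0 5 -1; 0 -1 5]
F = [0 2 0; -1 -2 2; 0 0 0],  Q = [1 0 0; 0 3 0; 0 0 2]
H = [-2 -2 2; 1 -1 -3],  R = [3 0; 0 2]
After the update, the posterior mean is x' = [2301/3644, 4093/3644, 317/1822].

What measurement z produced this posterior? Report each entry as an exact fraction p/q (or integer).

z = [-3, -1]

x̄ = F·x = [0, 5, 0]
P̄ = F·P·Fᵀ + Q = [21 -24 0; -24 55 0; 0 0 2]
S = H·P̄·Hᵀ + R = [123 56; 56 144]
K = P̄·Hᵀ·S⁻¹ = [-207/1822 5199/14576; -563/1822 -6245/14576; 57/911 -481/7288]
x' − x̄ = [2301/3644, -14127/3644, 317/1822] = K·y
y = (KᵀK)⁻¹·Kᵀ·(x' − x̄) = [7, 4]
z = y + H·x̄ = [7, 4] + [-10, -5] = [-3, -1]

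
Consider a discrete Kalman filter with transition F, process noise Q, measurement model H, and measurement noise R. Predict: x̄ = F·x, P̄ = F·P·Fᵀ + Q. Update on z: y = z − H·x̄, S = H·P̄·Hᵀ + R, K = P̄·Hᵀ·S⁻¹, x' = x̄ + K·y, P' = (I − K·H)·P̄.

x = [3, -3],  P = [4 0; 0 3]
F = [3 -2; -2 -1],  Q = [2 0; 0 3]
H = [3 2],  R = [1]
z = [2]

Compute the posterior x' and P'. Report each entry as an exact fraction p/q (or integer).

x̄ = F·x = [15, -3]
P̄ = F·P·Fᵀ + Q = [50 -18; -18 22]
y = z − H·x̄ = [-37]
S = H·P̄·Hᵀ + R = [323]
K = P̄·Hᵀ·S⁻¹ = [6/17; -10/323]
x' = x̄ + K·y = [33/17, -599/323]
P' = (I − K·H)·P̄ = [166/17 -246/17; -246/17 7006/323]

x' = [33/17, -599/323]
P' = [166/17 -246/17; -246/17 7006/323]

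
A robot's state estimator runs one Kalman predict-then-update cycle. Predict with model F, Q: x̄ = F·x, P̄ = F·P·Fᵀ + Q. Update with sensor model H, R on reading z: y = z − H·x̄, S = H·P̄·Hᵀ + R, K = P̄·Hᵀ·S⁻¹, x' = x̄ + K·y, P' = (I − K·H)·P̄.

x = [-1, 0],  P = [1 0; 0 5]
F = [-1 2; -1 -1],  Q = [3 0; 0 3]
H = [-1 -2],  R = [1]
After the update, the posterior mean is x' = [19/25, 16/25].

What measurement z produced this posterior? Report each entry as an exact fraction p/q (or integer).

x̄ = F·x = [1, 1]
P̄ = F·P·Fᵀ + Q = [24 -9; -9 9]
S = H·P̄·Hᵀ + R = [25]
K = P̄·Hᵀ·S⁻¹ = [-6/25; -9/25]
x' − x̄ = [-6/25, -9/25] = K·y
y = (KᵀK)⁻¹·Kᵀ·(x' − x̄) = [1]
z = y + H·x̄ = [1] + [-3] = [-2]

z = [-2]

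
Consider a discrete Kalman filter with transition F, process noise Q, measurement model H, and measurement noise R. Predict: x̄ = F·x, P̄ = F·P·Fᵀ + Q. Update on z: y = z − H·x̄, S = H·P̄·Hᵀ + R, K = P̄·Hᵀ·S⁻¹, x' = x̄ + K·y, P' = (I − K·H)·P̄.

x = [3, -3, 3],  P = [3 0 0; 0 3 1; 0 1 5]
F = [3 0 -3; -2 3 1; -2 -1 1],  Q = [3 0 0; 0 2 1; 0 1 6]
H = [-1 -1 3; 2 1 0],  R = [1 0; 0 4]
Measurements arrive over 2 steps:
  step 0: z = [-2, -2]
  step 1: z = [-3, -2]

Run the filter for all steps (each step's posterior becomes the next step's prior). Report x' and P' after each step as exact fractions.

step 0: x̄ = F·x = [0, -12, 0]
step 0: P̄ = F·P·Fᵀ + Q = [75 -42 -30; -42 52 11; -30 11 24]
step 0: y = z − H·x̄ = [-14, 10]
step 0: S = H·P̄·Hᵀ + R = [374 -223; -223 188]
step 0: K = P̄·Hᵀ·S⁻¹ = [320/6861 4321/6861; -2812/20583 -6839/20583; 6181/20583 1967/20583]
step 0: x' = x̄ + K·y = [12910/2287, -92006/6861, -22288/6861]
step 0: P' = (I − K·H)·P̄ = [29089/2287 -157250/6861 -23221/6861; -157250/6861 916144/20583 147194/20583; -23221/6861 147194/20583 27904/20583]
step 1: x̄ = F·x = [61018/2287, -375766/6861, -7742/6861]
step 1: P̄ = F·P·Fᵀ + Q = [435892/2287 -2617327/6861 -141551/6861; -2617327/6861 16184386/20583 807299/20583; -141551/6861 807299/20583 212014/20583]
step 1: y = z − H·x̄ = [-190069/6861, -4064/6861]
step 1: S = H·P̄·Hᵀ + R = [4036285/20583 -600520/20583; -600520/20583 550906/20583]
step 1: K = P̄·Hᵀ·S⁻¹ = [35444154/45255535 15259797/18102214; -72089348/45255535 -7823204/9051107; 2778296/45255535 -168905/18102214]
step 1: x' = x̄ + K·y = [202934304/45255535, -458325838/45255535, -127783154/45255535]
step 1: P' = (I − K·H)·P̄ = [8129111451/90511070 -7976513481/45255535 -2584342401/90511070; -7976513481/45255535 15796562882/45255535 2582653351/45255535; -2584342401/90511070 2582653351/45255535 862173631/90511070]

step 0: x' = [12910/2287, -92006/6861, -22288/6861], P' = [29089/2287 -157250/6861 -23221/6861; -157250/6861 916144/20583 147194/20583; -23221/6861 147194/20583 27904/20583]
step 1: x' = [202934304/45255535, -458325838/45255535, -127783154/45255535], P' = [8129111451/90511070 -7976513481/45255535 -2584342401/90511070; -7976513481/45255535 15796562882/45255535 2582653351/45255535; -2584342401/90511070 2582653351/45255535 862173631/90511070]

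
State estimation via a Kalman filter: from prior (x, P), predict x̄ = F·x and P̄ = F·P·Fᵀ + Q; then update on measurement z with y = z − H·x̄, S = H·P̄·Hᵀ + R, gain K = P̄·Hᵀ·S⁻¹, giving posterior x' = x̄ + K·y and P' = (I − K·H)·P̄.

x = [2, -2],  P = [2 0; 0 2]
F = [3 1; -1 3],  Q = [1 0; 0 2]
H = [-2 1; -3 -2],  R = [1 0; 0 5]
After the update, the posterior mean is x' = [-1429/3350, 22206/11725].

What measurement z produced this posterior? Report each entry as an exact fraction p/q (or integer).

x̄ = F·x = [4, -8]
P̄ = F·P·Fᵀ + Q = [21 0; 0 22]
S = H·P̄·Hᵀ + R = [107 82; 82 282]
K = P̄·Hᵀ·S⁻¹ = [-477/1675 -471/3350; 4906/11725 -3256/11725]
x' − x̄ = [-14829/3350, 116006/11725] = K·y
y = (KᵀK)⁻¹·Kᵀ·(x' − x̄) = [19, -7]
z = y + H·x̄ = [19, -7] + [-16, 4] = [3, -3]

z = [3, -3]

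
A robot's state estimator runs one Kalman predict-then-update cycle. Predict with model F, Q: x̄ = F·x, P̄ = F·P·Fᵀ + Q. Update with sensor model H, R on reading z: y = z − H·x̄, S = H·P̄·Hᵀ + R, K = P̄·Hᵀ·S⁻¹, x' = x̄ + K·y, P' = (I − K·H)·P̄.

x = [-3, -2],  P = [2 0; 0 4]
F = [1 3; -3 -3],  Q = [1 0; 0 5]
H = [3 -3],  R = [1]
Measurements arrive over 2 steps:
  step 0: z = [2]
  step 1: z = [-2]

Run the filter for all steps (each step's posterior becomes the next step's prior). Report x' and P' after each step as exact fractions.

step 0: x̄ = F·x = [-9, 15]
step 0: P̄ = F·P·Fᵀ + Q = [39 -42; -42 59]
step 0: y = z − H·x̄ = [74]
step 0: S = H·P̄·Hᵀ + R = [1639]
step 0: K = P̄·Hᵀ·S⁻¹ = [243/1639; -303/1639]
step 0: x' = x̄ + K·y = [3231/1639, 2163/1639]
step 0: P' = (I − K·H)·P̄ = [4872/1639 4791/1639; 4791/1639 4892/1639]
step 1: x̄ = F·x = [9720/1639, -16182/1639]
step 1: P̄ = F·P·Fᵀ + Q = [79285/1639 -116136/1639; -116136/1639 182309/1639]
step 1: y = z − H·x̄ = [-80984/1639]
step 1: S = H·P̄·Hᵀ + R = [4446433/1639]
step 1: K = P̄·Hᵀ·S⁻¹ = [586263/4446433; -895335/4446433]
step 1: x' = x̄ + K·y = [-2598288/4446433, 339006/4446433]
step 1: P' = (I − K·H)·P̄ = [5388124/4446433 5192703/4446433; 5192703/4446433 5491148/4446433]

step 0: x' = [3231/1639, 2163/1639], P' = [4872/1639 4791/1639; 4791/1639 4892/1639]
step 1: x' = [-2598288/4446433, 339006/4446433], P' = [5388124/4446433 5192703/4446433; 5192703/4446433 5491148/4446433]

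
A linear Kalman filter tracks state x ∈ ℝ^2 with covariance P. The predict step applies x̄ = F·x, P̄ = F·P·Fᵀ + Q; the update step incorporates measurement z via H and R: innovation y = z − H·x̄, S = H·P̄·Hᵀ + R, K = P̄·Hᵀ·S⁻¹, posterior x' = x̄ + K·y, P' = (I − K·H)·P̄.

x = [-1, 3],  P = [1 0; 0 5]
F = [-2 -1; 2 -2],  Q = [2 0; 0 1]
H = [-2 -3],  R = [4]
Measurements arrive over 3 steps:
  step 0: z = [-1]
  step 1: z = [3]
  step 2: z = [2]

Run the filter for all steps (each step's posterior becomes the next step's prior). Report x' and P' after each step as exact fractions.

step 0: x̄ = F·x = [-1, -8]
step 0: P̄ = F·P·Fᵀ + Q = [11 6; 6 25]
step 0: y = z − H·x̄ = [-27]
step 0: S = H·P̄·Hᵀ + R = [345]
step 0: K = P̄·Hᵀ·S⁻¹ = [-8/69; -29/115]
step 0: x' = x̄ + K·y = [49/23, -137/115]
step 0: P' = (I − K·H)·P̄ = [439/69 -94/23; -94/23 352/115]
step 1: x̄ = F·x = [-353/115, 764/115]
step 1: P̄ = F·P·Fᵀ + Q = [4886/345 -9488/345; -9488/345 24629/345]
step 1: y = z − H·x̄ = [1931/115]
step 1: S = H·P̄·Hᵀ + R = [128729/345]
step 1: K = P̄·Hᵀ·S⁻¹ = [18692/128729; -54911/128729]
step 1: x' = x̄ + K·y = [-81279/128729, -66819/128729]
step 1: P' = (I − K·H)·P̄ = [810374/128729 -565172/128729; -565172/128729 449996/128729]
step 2: x̄ = F·x = [229377/128729, -28920/128729]
step 2: P̄ = F·P·Fᵀ + Q = [1688262/128729 -3471848/128729; -3471848/128729 9691585/128729]
step 2: y = z − H·x̄ = [629452/128729]
step 2: S = H·P̄·Hᵀ + R = [52830053/128729]
step 2: K = P̄·Hᵀ·S⁻¹ = [7039020/52830053; -22131059/52830053]
step 2: x' = x̄ + K·y = [128554749/52830053, -120083932/52830053]
step 2: P' = (I − K·H)·P̄ = [307958334/52830053 -214690916/52830053; -214690916/52830053 172635356/52830053]

step 0: x' = [49/23, -137/115], P' = [439/69 -94/23; -94/23 352/115]
step 1: x' = [-81279/128729, -66819/128729], P' = [810374/128729 -565172/128729; -565172/128729 449996/128729]
step 2: x' = [128554749/52830053, -120083932/52830053], P' = [307958334/52830053 -214690916/52830053; -214690916/52830053 172635356/52830053]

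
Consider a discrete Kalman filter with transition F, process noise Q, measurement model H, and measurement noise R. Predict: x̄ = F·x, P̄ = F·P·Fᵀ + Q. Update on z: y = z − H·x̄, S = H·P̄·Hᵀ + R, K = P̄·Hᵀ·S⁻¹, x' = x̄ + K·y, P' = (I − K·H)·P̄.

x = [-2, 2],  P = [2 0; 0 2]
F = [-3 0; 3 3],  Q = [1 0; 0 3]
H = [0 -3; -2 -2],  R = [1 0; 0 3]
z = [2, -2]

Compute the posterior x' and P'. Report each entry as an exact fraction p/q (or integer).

x̄ = F·x = [6, 0]
P̄ = F·P·Fᵀ + Q = [19 -18; -18 39]
y = z − H·x̄ = [2, 10]
S = H·P̄·Hᵀ + R = [352 126; 126 91]
K = P̄·Hᵀ·S⁻¹ = [369/1154 -1877/4039; -765/2308 -3/1154]
x' = x̄ + K·y = [8047/4039, -795/1154]
P' = (I − K·H)·P̄ = [3246/4039 -123/1154; -123/1154 255/2308]

x' = [8047/4039, -795/1154]
P' = [3246/4039 -123/1154; -123/1154 255/2308]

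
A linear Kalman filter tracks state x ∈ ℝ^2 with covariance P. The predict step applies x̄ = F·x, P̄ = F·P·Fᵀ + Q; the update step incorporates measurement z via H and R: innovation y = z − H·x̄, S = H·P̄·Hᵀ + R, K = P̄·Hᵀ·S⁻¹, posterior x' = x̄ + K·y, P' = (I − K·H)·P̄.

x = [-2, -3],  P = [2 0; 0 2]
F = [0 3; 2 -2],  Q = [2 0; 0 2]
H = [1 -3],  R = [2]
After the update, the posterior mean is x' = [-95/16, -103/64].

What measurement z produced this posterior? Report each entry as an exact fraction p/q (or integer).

x̄ = F·x = [-9, 2]
P̄ = F·P·Fᵀ + Q = [20 -12; -12 18]
S = H·P̄·Hᵀ + R = [256]
K = P̄·Hᵀ·S⁻¹ = [7/32; -33/128]
x' − x̄ = [49/16, -231/64] = K·y
y = (KᵀK)⁻¹·Kᵀ·(x' − x̄) = [14]
z = y + H·x̄ = [14] + [-15] = [-1]

z = [-1]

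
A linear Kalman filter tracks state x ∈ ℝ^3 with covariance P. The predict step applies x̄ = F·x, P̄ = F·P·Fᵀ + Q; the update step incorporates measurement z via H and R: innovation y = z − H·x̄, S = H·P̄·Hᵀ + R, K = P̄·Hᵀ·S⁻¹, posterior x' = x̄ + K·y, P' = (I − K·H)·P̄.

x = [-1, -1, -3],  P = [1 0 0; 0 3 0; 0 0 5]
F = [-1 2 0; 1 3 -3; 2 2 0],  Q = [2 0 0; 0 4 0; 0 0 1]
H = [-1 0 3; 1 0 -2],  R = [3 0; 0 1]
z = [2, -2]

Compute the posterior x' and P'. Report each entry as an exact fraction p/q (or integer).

x̄ = F·x = [-1, 5, -4]
P̄ = F·P·Fᵀ + Q = [15 17 10; 17 77 20; 10 20 17]
y = z − H·x̄ = [13, -9]
S = H·P̄·Hᵀ + R = [111 -67; -67 44]
K = P̄·Hᵀ·S⁻¹ = [65/79 90/79; 351/395 328/395; 196/395 83/395]
x' = x̄ + K·y = [-44/79, 3586/395, 221/395]
P' = (I − K·H)·P̄ = [660/79 618/79 285/79; 618/79 22866/395 1381/395; 285/79 1381/395 671/395]

x' = [-44/79, 3586/395, 221/395]
P' = [660/79 618/79 285/79; 618/79 22866/395 1381/395; 285/79 1381/395 671/395]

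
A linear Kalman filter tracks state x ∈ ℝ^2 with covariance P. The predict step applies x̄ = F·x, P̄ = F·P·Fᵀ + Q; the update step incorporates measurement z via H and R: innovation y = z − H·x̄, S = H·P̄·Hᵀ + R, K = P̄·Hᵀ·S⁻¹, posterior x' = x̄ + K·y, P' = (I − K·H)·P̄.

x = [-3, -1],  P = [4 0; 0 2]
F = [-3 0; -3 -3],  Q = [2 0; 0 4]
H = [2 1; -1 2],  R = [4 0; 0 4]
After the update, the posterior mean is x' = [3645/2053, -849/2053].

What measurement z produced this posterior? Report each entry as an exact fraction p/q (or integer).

x̄ = F·x = [9, 12]
P̄ = F·P·Fᵀ + Q = [38 36; 36 58]
S = H·P̄·Hᵀ + R = [358 148; 148 130]
K = P̄·Hᵀ·S⁻¹ = [794/2053 -367/2053; 1265/6159 2350/6159]
x' − x̄ = [-14832/2053, -25485/2053] = K·y
y = (KᵀK)⁻¹·Kᵀ·(x' − x̄) = [-27, -18]
z = y + H·x̄ = [-27, -18] + [30, 15] = [3, -3]

z = [3, -3]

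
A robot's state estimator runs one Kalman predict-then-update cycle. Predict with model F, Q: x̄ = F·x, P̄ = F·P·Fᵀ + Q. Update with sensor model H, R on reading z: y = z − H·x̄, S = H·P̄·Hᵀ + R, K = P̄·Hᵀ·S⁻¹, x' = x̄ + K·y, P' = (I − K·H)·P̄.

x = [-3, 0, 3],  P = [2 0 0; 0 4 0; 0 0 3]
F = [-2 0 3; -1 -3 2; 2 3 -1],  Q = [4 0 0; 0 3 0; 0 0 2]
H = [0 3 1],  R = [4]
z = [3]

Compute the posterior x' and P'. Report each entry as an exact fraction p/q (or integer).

x̄ = F·x = [15, 9, -9]
P̄ = F·P·Fᵀ + Q = [39 22 -17; 22 53 -46; -17 -46 49]
y = z − H·x̄ = [-15]
S = H·P̄·Hᵀ + R = [254]
K = P̄·Hᵀ·S⁻¹ = [49/254; 113/254; -89/254]
x' = x̄ + K·y = [3075/254, 591/254, -951/254]
P' = (I − K·H)·P̄ = [7505/254 51/254 43/254; 51/254 693/254 -1627/254; 43/254 -1627/254 4525/254]

x' = [3075/254, 591/254, -951/254]
P' = [7505/254 51/254 43/254; 51/254 693/254 -1627/254; 43/254 -1627/254 4525/254]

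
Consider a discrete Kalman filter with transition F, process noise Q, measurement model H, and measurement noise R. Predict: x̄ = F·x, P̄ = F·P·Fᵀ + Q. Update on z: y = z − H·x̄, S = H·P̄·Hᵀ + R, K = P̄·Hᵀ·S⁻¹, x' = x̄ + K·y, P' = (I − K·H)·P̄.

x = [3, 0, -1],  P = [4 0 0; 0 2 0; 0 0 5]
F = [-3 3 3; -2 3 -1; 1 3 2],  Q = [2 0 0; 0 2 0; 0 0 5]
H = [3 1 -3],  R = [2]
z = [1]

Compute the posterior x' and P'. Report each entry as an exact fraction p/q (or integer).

x' = [-678/889, 1045/889, -596/889]
P' = [40505/889 -3081/889 39330/889; -3081/889 21565/889 4026/889; 39330/889 4026/889 40694/889]

x̄ = F·x = [-12, -5, 1]
P̄ = F·P·Fᵀ + Q = [101 27 36; 27 41 0; 36 0 47]
y = z − H·x̄ = [45]
S = H·P̄·Hᵀ + R = [889]
K = P̄·Hᵀ·S⁻¹ = [222/889; 122/889; -33/889]
x' = x̄ + K·y = [-678/889, 1045/889, -596/889]
P' = (I − K·H)·P̄ = [40505/889 -3081/889 39330/889; -3081/889 21565/889 4026/889; 39330/889 4026/889 40694/889]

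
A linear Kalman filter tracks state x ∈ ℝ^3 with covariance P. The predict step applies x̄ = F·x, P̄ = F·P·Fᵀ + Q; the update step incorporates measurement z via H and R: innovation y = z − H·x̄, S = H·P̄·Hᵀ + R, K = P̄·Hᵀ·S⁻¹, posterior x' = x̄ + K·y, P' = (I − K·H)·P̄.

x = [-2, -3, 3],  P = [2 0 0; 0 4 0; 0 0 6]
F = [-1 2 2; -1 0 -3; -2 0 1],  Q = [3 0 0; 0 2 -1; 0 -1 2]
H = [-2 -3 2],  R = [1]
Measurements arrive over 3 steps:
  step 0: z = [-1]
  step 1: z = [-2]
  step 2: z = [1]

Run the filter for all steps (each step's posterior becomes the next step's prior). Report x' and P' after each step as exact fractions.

step 0: x̄ = F·x = [2, -7, 7]
step 0: P̄ = F·P·Fᵀ + Q = [45 -34 16; -34 58 -15; 16 -15 16]
step 0: y = z − H·x̄ = [-32]
step 0: S = H·P̄·Hᵀ + R = [411]
step 0: K = P̄·Hᵀ·S⁻¹ = [44/411; -136/411; 15/137]
step 0: x' = x̄ + K·y = [-586/411, 1475/411, 479/137]
step 0: P' = (I − K·H)·P̄ = [16559/411 -7990/411 1532/137; -7990/411 5342/411 -15/137; 1532/137 -15/137 1517/137]
step 1: x̄ = F·x = [6410/411, -3725/411, 2609/411]
step 1: P̄ = F·P·Fᵀ + Q = [70580/411 10099/411 51110/411; 10099/411 85916/411 42034/411; 51110/411 42034/411 53225/411]
step 1: y = z − H·x̄ = [-1465/137]
step 1: S = H·P̄·Hᵀ + R = [158925/137]
step 1: K = P̄·Hᵀ·S⁻¹ = [-7693/52975; -21542/52975; -40624/158925]
step 1: x' = x̄ + K·y = [545081/31785, -149861/31785, 96217/10595]
step 1: P' = (I − K·H)·P̄ = [23403907/158925 -6981817/158925 12919642/158925; -6981817/158925 2736352/158925 -2909602/158925; 12919642/158925 -2909602/158925 8534927/158925]
step 2: x̄ = F·x = [-6859/815, -1411034/31785, -801511/31785]
step 2: P̄ = F·P·Fᵀ + Q = [1687514/12225 1271941/12225 548398/4075; 1271941/12225 178053952/158925 85642318/158925; 548398/4075 85642318/158925 50789837/158925]
step 2: y = z − H·x̄ = [-3133297/31785]
step 2: S = H·P̄·Hᵀ + R = [893169373/158925]
step 2: K = P̄·Hᵀ·S⁻¹ = [-50706019/893169373; -395947686/893169373; -198122324/893169373]
step 2: x' = x̄ + K·y = [-7555137634/2679508119, -1856598052/2679508119, -8976780925/2679508119]
step 2: P' = (I − K·H)·P̄ = [321339600079/2679508119 -100201362875/2679508119 170961496738/2679508119; -100201362875/2679508119 42619473700/2679508119 -36866073854/2679508119; 170961496738/2679508119 -36866073854/2679508119 115365202471/2679508119]

step 0: x' = [-586/411, 1475/411, 479/137], P' = [16559/411 -7990/411 1532/137; -7990/411 5342/411 -15/137; 1532/137 -15/137 1517/137]
step 1: x' = [545081/31785, -149861/31785, 96217/10595], P' = [23403907/158925 -6981817/158925 12919642/158925; -6981817/158925 2736352/158925 -2909602/158925; 12919642/158925 -2909602/158925 8534927/158925]
step 2: x' = [-7555137634/2679508119, -1856598052/2679508119, -8976780925/2679508119], P' = [321339600079/2679508119 -100201362875/2679508119 170961496738/2679508119; -100201362875/2679508119 42619473700/2679508119 -36866073854/2679508119; 170961496738/2679508119 -36866073854/2679508119 115365202471/2679508119]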